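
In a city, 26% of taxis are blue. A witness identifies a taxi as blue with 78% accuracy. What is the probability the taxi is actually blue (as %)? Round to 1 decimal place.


P(blue | says blue) = P(says blue | blue)*P(blue) / [P(says blue | blue)*P(blue) + P(says blue | not blue)*P(not blue)]
Numerator = 0.78 * 0.26 = 0.2028
False identification = 0.22 * 0.74 = 0.1628
P = 0.2028 / (0.2028 + 0.1628)
= 0.2028 / 0.3656
As percentage = 55.5


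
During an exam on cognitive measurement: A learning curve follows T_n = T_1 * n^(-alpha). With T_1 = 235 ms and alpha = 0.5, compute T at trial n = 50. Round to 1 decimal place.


T_n = 235 * 50^(-0.5)
50^(-0.5) = 0.141421
T_n = 235 * 0.141421
= 33.2 ms


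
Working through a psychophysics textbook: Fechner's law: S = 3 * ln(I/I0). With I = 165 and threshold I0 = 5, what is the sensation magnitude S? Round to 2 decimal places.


S = 3 * ln(165/5)
I/I0 = 33.0
ln(33.0) = 3.4965
S = 3 * 3.4965
= 10.49


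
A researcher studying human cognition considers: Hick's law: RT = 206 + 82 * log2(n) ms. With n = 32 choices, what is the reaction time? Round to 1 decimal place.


RT = 206 + 82 * log2(32)
log2(32) = 5.0
RT = 206 + 82 * 5.0
= 206 + 410.0
= 616.0 ms


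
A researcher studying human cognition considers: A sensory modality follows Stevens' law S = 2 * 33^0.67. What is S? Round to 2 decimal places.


S = 2 * 33^0.67
33^0.67 = 10.4089
S = 2 * 10.4089
= 20.82


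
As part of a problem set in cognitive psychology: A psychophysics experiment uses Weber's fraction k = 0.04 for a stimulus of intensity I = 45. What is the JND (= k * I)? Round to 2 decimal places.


JND = k * I
JND = 0.04 * 45
= 1.80


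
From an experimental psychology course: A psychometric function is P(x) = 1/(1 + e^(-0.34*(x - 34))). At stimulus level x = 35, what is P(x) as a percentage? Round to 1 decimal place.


P(x) = 1/(1 + e^(-0.34*(35 - 34)))
Exponent = -0.34 * 1 = -0.34
e^(-0.34) = 0.71177
P = 1/(1 + 0.71177) = 0.584191
Percentage = 58.4


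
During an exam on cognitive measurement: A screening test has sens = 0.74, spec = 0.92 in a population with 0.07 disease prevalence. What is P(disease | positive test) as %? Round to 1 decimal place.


PPV = (sens * prev) / (sens * prev + (1-spec) * (1-prev))
Numerator = 0.74 * 0.07 = 0.0518
P(positive and no disease) = (1 - spec) * (1 - prev) = (1 - 0.92) * (1 - 0.07) = 0.0744
Denominator = 0.0518 + 0.0744 = 0.1262
PPV = 0.0518 / 0.1262 = 0.41046
As percentage = 41.0


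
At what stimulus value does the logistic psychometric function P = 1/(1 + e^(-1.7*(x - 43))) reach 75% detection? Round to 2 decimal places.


At P = 0.75: 0.75 = 1/(1 + e^(-k*(x-x0)))
Solving: e^(-k*(x-x0)) = 1/3
x = x0 + ln(3)/k
ln(3) = 1.0986
x = 43 + 1.0986/1.7
= 43 + 0.6462
= 43.65


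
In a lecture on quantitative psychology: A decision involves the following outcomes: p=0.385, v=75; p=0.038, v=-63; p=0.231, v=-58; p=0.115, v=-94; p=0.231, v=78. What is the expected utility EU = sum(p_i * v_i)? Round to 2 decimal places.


EU = sum(p_i * v_i)
0.385 * 75 = 28.875
0.038 * -63 = -2.394
0.231 * -58 = -13.398
0.115 * -94 = -10.81
0.231 * 78 = 18.018
EU = 28.875 + -2.394 + -13.398 + -10.81 + 18.018
= 20.29


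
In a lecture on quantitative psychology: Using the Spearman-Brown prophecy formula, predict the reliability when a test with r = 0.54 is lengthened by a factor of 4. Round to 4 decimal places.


r_new = n*r / (1 + (n-1)*r)
Numerator = 4 * 0.54 = 2.16
Denominator = 1 + 3 * 0.54 = 2.62
r_new = 2.16 / 2.62
= 0.8244


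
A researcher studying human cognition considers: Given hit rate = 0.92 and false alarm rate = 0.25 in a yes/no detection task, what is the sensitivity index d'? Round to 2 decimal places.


d' = z(HR) - z(FAR)
z(0.92) = 1.4051
z(0.25) = -0.6745
d' = 1.4051 - -0.6745
= 2.08


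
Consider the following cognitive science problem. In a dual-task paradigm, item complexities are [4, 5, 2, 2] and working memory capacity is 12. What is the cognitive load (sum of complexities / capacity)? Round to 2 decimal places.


Total complexity = 4 + 5 + 2 + 2 = 13
Load = total / capacity = 13 / 12
= 1.08


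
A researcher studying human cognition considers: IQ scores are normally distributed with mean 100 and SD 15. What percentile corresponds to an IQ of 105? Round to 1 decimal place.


z = (IQ - mean) / SD
z = (105 - 100) / 15 = 0.3333
Percentile = Phi(0.3333) * 100
Phi(0.3333) = 0.630546
= 63.1


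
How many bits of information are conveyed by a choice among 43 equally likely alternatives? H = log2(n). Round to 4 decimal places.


H = log2(n)
H = log2(43)
= 5.4263


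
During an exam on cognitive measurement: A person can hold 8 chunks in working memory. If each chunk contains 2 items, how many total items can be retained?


Total items = chunks * items_per_chunk
= 8 * 2
= 16


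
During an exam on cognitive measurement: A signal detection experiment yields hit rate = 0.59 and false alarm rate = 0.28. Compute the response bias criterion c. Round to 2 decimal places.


c = -0.5 * (z(HR) + z(FAR))
z(0.59) = 0.2275
z(0.28) = -0.5828
c = -0.5 * (0.2275 + -0.5828)
= -0.5 * -0.3553
= 0.18


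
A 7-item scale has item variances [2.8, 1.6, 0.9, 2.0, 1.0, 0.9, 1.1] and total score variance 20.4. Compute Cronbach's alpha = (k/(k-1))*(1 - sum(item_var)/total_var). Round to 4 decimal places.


alpha = (k/(k-1)) * (1 - sum(s_i^2)/s_total^2)
sum(item variances) = 10.3
k/(k-1) = 7/6 = 1.166667
1 - 10.3/20.4 = 1 - 0.504902 = 0.495098
alpha = 1.166667 * 0.495098
= 0.5776


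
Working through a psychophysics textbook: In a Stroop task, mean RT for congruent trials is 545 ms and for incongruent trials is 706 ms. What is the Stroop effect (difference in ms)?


Stroop effect = RT(incongruent) - RT(congruent)
= 706 - 545
= 161 ms


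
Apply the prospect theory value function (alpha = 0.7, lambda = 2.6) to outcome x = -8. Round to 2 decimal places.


Since x = -8 < 0, use v(x) = -lambda*(-x)^alpha
(-x) = 8
8^0.7 = 4.2871
v(-8) = -2.6 * 4.2871
= -11.15


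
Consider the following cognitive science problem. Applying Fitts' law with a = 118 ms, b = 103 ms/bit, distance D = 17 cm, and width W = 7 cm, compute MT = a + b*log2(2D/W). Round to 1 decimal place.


MT = 118 + 103 * log2(2*17/7)
2D/W = 4.857143
log2(4.857143) = 2.2801
MT = 118 + 103 * 2.2801
= 352.9 ms


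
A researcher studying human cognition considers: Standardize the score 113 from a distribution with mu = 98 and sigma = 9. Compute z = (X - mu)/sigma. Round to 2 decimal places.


z = (X - mu) / sigma
= (113 - 98) / 9
= 15 / 9
= 1.67


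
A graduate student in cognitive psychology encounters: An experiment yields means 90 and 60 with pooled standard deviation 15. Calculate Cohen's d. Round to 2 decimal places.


Cohen's d = (M1 - M2) / S_pooled
= (90 - 60) / 15
= 30 / 15
= 2.00


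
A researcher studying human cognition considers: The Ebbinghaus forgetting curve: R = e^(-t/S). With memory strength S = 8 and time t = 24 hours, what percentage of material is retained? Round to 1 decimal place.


R = e^(-t/S)
-t/S = -24/8 = -3.0
R = e^(-3.0) = 0.049787
Percentage = 0.049787 * 100
= 5.0


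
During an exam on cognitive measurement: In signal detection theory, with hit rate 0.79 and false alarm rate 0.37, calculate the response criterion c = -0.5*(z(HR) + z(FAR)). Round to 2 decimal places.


c = -0.5 * (z(HR) + z(FAR))
z(0.79) = 0.8064
z(0.37) = -0.3319
c = -0.5 * (0.8064 + -0.3319)
= -0.5 * 0.4745
= -0.24


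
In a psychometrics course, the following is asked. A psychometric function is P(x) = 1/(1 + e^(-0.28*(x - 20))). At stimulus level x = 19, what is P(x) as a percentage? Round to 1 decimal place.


P(x) = 1/(1 + e^(-0.28*(19 - 20)))
Exponent = -0.28 * -1 = 0.28
e^(0.28) = 1.32313
P = 1/(1 + 1.32313) = 0.430454
Percentage = 43.0


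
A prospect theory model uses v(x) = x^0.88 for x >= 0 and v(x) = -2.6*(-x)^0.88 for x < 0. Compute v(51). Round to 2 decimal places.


Since x = 51 >= 0, use v(x) = x^0.88
51^0.88 = 31.8172
v(51) = 31.82


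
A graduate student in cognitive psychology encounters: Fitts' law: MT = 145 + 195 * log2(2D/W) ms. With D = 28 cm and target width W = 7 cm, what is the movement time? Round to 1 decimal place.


MT = 145 + 195 * log2(2*28/7)
2D/W = 8.0
log2(8.0) = 3.0
MT = 145 + 195 * 3.0
= 730.0 ms


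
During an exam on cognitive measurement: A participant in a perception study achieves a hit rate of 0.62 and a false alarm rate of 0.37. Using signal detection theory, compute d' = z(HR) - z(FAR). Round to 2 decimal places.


d' = z(HR) - z(FAR)
z(0.62) = 0.3055
z(0.37) = -0.3319
d' = 0.3055 - -0.3319
= 0.64


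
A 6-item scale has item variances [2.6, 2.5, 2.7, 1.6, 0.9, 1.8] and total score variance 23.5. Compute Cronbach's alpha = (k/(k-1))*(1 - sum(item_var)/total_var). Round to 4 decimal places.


alpha = (k/(k-1)) * (1 - sum(s_i^2)/s_total^2)
sum(item variances) = 12.1
k/(k-1) = 6/5 = 1.2
1 - 12.1/23.5 = 1 - 0.514894 = 0.485106
alpha = 1.2 * 0.485106
= 0.5821


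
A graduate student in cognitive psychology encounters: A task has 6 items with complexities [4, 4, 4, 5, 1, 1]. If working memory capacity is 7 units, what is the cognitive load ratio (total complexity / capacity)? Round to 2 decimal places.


Total complexity = 4 + 4 + 4 + 5 + 1 + 1 = 19
Load = total / capacity = 19 / 7
= 2.71


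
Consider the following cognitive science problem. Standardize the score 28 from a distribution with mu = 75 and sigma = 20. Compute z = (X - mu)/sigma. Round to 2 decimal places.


z = (X - mu) / sigma
= (28 - 75) / 20
= -47 / 20
= -2.35


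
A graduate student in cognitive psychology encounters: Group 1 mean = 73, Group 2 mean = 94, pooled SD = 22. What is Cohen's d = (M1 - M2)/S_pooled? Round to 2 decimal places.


Cohen's d = (M1 - M2) / S_pooled
= (73 - 94) / 22
= -21 / 22
= -0.95


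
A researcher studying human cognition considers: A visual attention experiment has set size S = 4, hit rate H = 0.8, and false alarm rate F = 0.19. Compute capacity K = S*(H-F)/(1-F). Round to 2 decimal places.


K = S * (H - F) / (1 - F)
H - F = 0.61
1 - F = 0.81
K = 4 * 0.61 / 0.81
= 3.01


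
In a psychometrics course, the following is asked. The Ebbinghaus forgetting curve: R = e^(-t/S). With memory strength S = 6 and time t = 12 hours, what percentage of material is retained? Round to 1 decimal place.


R = e^(-t/S)
-t/S = -12/6 = -2.0
R = e^(-2.0) = 0.135335
Percentage = 0.135335 * 100
= 13.5


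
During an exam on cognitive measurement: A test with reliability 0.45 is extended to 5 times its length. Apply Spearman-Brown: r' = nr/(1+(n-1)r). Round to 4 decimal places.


r_new = n*r / (1 + (n-1)*r)
Numerator = 5 * 0.45 = 2.25
Denominator = 1 + 4 * 0.45 = 2.8
r_new = 2.25 / 2.8
= 0.8036


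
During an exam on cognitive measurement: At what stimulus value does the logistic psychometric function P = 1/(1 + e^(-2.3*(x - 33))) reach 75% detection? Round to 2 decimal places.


At P = 0.75: 0.75 = 1/(1 + e^(-k*(x-x0)))
Solving: e^(-k*(x-x0)) = 1/3
x = x0 + ln(3)/k
ln(3) = 1.0986
x = 33 + 1.0986/2.3
= 33 + 0.4777
= 33.48


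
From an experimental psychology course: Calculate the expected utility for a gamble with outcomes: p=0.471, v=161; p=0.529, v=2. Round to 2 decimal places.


EU = sum(p_i * v_i)
0.471 * 161 = 75.831
0.529 * 2 = 1.058
EU = 75.831 + 1.058
= 76.89


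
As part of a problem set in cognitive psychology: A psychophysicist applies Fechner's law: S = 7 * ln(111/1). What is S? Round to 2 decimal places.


S = 7 * ln(111/1)
I/I0 = 111.0
ln(111.0) = 4.7095
S = 7 * 4.7095
= 32.97


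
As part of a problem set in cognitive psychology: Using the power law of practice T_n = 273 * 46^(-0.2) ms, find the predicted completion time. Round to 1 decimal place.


T_n = 273 * 46^(-0.2)
46^(-0.2) = 0.464995
T_n = 273 * 0.464995
= 126.9 ms


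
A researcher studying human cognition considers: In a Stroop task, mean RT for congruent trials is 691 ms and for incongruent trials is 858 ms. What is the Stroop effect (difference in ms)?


Stroop effect = RT(incongruent) - RT(congruent)
= 858 - 691
= 167 ms


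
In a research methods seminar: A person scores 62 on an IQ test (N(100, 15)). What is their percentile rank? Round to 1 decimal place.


z = (IQ - mean) / SD
z = (62 - 100) / 15 = -2.5333
Percentile = Phi(-2.5333) * 100
Phi(-2.5333) = 0.00565
= 0.6


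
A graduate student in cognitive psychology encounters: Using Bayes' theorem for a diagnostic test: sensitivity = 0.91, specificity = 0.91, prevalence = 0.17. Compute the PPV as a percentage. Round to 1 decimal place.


PPV = (sens * prev) / (sens * prev + (1-spec) * (1-prev))
Numerator = 0.91 * 0.17 = 0.1547
P(positive and no disease) = (1 - spec) * (1 - prev) = (1 - 0.91) * (1 - 0.17) = 0.0747
Denominator = 0.1547 + 0.0747 = 0.2294
PPV = 0.1547 / 0.2294 = 0.674368
As percentage = 67.4


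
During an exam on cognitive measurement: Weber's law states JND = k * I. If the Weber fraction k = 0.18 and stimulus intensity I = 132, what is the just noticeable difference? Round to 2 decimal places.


JND = k * I
JND = 0.18 * 132
= 23.76


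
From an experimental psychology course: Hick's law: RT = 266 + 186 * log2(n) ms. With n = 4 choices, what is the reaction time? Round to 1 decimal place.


RT = 266 + 186 * log2(4)
log2(4) = 2.0
RT = 266 + 186 * 2.0
= 266 + 372.0
= 638.0 ms


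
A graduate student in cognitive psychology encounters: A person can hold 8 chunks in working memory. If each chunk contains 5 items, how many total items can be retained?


Total items = chunks * items_per_chunk
= 8 * 5
= 40


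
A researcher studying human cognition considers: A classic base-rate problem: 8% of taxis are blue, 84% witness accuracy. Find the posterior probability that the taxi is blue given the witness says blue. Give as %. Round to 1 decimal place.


P(blue | says blue) = P(says blue | blue)*P(blue) / [P(says blue | blue)*P(blue) + P(says blue | not blue)*P(not blue)]
Numerator = 0.84 * 0.08 = 0.0672
False identification = 0.16 * 0.92 = 0.1472
P = 0.0672 / (0.0672 + 0.1472)
= 0.0672 / 0.2144
As percentage = 31.3


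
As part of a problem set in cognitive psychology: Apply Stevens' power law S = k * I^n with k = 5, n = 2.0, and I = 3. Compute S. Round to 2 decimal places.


S = 5 * 3^2.0
3^2.0 = 9.0
S = 5 * 9.0
= 45.00


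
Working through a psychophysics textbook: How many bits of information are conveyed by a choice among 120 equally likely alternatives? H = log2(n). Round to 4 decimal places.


H = log2(n)
H = log2(120)
= 6.9069


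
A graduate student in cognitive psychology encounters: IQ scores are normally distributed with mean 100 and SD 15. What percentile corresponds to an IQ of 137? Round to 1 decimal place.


z = (IQ - mean) / SD
z = (137 - 100) / 15 = 2.4667
Percentile = Phi(2.4667) * 100
Phi(2.4667) = 0.993182
= 99.3


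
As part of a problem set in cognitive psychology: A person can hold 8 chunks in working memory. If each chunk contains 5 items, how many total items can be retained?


Total items = chunks * items_per_chunk
= 8 * 5
= 40


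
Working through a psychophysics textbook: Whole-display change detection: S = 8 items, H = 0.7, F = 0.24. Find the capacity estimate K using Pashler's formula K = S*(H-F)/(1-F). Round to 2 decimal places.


K = S * (H - F) / (1 - F)
H - F = 0.46
1 - F = 0.76
K = 8 * 0.46 / 0.76
= 4.84


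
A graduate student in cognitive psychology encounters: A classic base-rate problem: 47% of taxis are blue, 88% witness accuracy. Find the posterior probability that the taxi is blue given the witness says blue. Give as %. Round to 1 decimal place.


P(blue | says blue) = P(says blue | blue)*P(blue) / [P(says blue | blue)*P(blue) + P(says blue | not blue)*P(not blue)]
Numerator = 0.88 * 0.47 = 0.4136
False identification = 0.12 * 0.53 = 0.0636
P = 0.4136 / (0.4136 + 0.0636)
= 0.4136 / 0.4772
As percentage = 86.7


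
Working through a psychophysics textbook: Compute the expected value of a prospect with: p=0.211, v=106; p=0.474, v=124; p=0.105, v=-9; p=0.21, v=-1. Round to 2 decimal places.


EU = sum(p_i * v_i)
0.211 * 106 = 22.366
0.474 * 124 = 58.776
0.105 * -9 = -0.945
0.21 * -1 = -0.21
EU = 22.366 + 58.776 + -0.945 + -0.21
= 79.99


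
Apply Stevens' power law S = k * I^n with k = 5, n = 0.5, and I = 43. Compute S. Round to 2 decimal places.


S = 5 * 43^0.5
43^0.5 = 6.5574
S = 5 * 6.5574
= 32.79


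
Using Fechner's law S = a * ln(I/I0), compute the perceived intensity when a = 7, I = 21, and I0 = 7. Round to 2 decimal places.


S = 7 * ln(21/7)
I/I0 = 3.0
ln(3.0) = 1.0986
S = 7 * 1.0986
= 7.69


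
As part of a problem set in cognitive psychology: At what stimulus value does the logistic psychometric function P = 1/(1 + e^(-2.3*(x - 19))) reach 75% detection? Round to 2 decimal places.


At P = 0.75: 0.75 = 1/(1 + e^(-k*(x-x0)))
Solving: e^(-k*(x-x0)) = 1/3
x = x0 + ln(3)/k
ln(3) = 1.0986
x = 19 + 1.0986/2.3
= 19 + 0.4777
= 19.48


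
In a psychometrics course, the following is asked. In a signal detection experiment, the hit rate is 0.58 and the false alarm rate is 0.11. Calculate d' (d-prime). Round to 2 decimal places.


d' = z(HR) - z(FAR)
z(0.58) = 0.2019
z(0.11) = -1.2265
d' = 0.2019 - -1.2265
= 1.43


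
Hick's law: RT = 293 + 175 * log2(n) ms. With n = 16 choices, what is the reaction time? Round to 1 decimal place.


RT = 293 + 175 * log2(16)
log2(16) = 4.0
RT = 293 + 175 * 4.0
= 293 + 700.0
= 993.0 ms


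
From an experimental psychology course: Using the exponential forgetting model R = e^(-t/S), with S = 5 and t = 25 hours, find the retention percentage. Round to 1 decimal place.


R = e^(-t/S)
-t/S = -25/5 = -5.0
R = e^(-5.0) = 0.006738
Percentage = 0.006738 * 100
= 0.7


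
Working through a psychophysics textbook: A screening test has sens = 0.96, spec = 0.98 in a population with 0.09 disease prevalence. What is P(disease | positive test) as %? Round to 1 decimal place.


PPV = (sens * prev) / (sens * prev + (1-spec) * (1-prev))
Numerator = 0.96 * 0.09 = 0.0864
P(positive and no disease) = (1 - spec) * (1 - prev) = (1 - 0.98) * (1 - 0.09) = 0.0182
Denominator = 0.0864 + 0.0182 = 0.1046
PPV = 0.0864 / 0.1046 = 0.826004
As percentage = 82.6


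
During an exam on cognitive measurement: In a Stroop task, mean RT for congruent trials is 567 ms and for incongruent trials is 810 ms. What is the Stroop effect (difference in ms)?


Stroop effect = RT(incongruent) - RT(congruent)
= 810 - 567
= 243 ms


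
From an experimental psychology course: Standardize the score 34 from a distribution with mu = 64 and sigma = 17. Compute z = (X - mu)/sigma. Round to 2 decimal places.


z = (X - mu) / sigma
= (34 - 64) / 17
= -30 / 17
= -1.76


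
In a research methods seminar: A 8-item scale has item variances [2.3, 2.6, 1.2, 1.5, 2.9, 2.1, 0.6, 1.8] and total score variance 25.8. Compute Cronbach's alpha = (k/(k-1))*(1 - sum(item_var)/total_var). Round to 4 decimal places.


alpha = (k/(k-1)) * (1 - sum(s_i^2)/s_total^2)
sum(item variances) = 15.0
k/(k-1) = 8/7 = 1.142857
1 - 15.0/25.8 = 1 - 0.581395 = 0.418605
alpha = 1.142857 * 0.418605
= 0.4784


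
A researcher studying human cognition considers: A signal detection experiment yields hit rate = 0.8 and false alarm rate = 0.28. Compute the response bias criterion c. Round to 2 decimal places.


c = -0.5 * (z(HR) + z(FAR))
z(0.8) = 0.8416
z(0.28) = -0.5828
c = -0.5 * (0.8416 + -0.5828)
= -0.5 * 0.2588
= -0.13


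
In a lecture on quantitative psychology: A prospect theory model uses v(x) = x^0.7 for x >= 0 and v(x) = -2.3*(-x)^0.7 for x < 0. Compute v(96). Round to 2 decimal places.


Since x = 96 >= 0, use v(x) = x^0.7
96^0.7 = 24.4112
v(96) = 24.41


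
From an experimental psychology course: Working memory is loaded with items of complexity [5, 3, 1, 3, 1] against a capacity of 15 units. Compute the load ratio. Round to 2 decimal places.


Total complexity = 5 + 3 + 1 + 3 + 1 = 13
Load = total / capacity = 13 / 15
= 0.87


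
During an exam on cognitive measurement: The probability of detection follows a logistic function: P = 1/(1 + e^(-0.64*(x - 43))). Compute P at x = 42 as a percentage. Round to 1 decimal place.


P(x) = 1/(1 + e^(-0.64*(42 - 43)))
Exponent = -0.64 * -1 = 0.64
e^(0.64) = 1.896481
P = 1/(1 + 1.896481) = 0.345247
Percentage = 34.5


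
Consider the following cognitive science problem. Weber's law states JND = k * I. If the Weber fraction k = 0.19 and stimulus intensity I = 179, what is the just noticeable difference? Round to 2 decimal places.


JND = k * I
JND = 0.19 * 179
= 34.01


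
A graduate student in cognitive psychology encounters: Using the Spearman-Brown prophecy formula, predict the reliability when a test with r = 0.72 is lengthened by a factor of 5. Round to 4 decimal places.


r_new = n*r / (1 + (n-1)*r)
Numerator = 5 * 0.72 = 3.6
Denominator = 1 + 4 * 0.72 = 3.88
r_new = 3.6 / 3.88
= 0.9278


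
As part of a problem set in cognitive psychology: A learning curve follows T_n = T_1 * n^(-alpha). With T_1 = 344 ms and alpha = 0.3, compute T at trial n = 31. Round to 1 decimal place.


T_n = 344 * 31^(-0.3)
31^(-0.3) = 0.356937
T_n = 344 * 0.356937
= 122.8 ms


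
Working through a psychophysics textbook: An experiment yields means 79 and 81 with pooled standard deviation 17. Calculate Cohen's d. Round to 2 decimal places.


Cohen's d = (M1 - M2) / S_pooled
= (79 - 81) / 17
= -2 / 17
= -0.12


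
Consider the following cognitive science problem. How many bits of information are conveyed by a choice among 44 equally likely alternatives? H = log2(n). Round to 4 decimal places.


H = log2(n)
H = log2(44)
= 5.4594


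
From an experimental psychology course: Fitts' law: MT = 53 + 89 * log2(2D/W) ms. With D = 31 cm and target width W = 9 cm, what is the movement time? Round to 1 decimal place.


MT = 53 + 89 * log2(2*31/9)
2D/W = 6.888889
log2(6.888889) = 2.7843
MT = 53 + 89 * 2.7843
= 300.8 ms


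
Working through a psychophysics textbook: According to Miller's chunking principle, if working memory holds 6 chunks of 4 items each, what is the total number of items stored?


Total items = chunks * items_per_chunk
= 6 * 4
= 24


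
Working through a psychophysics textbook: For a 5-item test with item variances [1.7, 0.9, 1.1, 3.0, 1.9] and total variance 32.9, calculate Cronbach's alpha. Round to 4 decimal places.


alpha = (k/(k-1)) * (1 - sum(s_i^2)/s_total^2)
sum(item variances) = 8.6
k/(k-1) = 5/4 = 1.25
1 - 8.6/32.9 = 1 - 0.261398 = 0.738602
alpha = 1.25 * 0.738602
= 0.9233


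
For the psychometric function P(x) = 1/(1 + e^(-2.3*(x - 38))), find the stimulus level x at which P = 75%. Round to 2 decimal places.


At P = 0.75: 0.75 = 1/(1 + e^(-k*(x-x0)))
Solving: e^(-k*(x-x0)) = 1/3
x = x0 + ln(3)/k
ln(3) = 1.0986
x = 38 + 1.0986/2.3
= 38 + 0.4777
= 38.48


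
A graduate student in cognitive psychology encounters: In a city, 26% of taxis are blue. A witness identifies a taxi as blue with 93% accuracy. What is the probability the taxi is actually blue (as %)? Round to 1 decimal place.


P(blue | says blue) = P(says blue | blue)*P(blue) / [P(says blue | blue)*P(blue) + P(says blue | not blue)*P(not blue)]
Numerator = 0.93 * 0.26 = 0.2418
False identification = 0.07 * 0.74 = 0.0518
P = 0.2418 / (0.2418 + 0.0518)
= 0.2418 / 0.2936
As percentage = 82.4


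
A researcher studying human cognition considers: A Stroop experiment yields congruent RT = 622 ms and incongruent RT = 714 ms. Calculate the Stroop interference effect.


Stroop effect = RT(incongruent) - RT(congruent)
= 714 - 622
= 92 ms


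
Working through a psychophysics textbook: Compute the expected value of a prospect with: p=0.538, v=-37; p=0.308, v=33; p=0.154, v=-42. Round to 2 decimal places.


EU = sum(p_i * v_i)
0.538 * -37 = -19.906
0.308 * 33 = 10.164
0.154 * -42 = -6.468
EU = -19.906 + 10.164 + -6.468
= -16.21


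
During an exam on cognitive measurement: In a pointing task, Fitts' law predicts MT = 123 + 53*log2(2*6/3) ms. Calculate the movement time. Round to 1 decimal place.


MT = 123 + 53 * log2(2*6/3)
2D/W = 4.0
log2(4.0) = 2.0
MT = 123 + 53 * 2.0
= 229.0 ms


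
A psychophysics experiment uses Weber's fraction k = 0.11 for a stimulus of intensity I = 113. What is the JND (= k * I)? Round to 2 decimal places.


JND = k * I
JND = 0.11 * 113
= 12.43


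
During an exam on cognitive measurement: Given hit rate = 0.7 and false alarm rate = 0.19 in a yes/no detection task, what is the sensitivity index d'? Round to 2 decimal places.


d' = z(HR) - z(FAR)
z(0.7) = 0.5244
z(0.19) = -0.8779
d' = 0.5244 - -0.8779
= 1.40


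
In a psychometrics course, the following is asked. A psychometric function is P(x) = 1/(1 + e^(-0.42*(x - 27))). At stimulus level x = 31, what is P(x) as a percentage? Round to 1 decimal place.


P(x) = 1/(1 + e^(-0.42*(31 - 27)))
Exponent = -0.42 * 4 = -1.68
e^(-1.68) = 0.186374
P = 1/(1 + 0.186374) = 0.842905
Percentage = 84.3


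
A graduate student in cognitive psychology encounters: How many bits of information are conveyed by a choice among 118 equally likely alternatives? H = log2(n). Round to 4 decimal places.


H = log2(n)
H = log2(118)
= 6.8826


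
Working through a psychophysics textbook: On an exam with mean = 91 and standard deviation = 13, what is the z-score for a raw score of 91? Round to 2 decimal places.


z = (X - mu) / sigma
= (91 - 91) / 13
= 0 / 13
= 0.00


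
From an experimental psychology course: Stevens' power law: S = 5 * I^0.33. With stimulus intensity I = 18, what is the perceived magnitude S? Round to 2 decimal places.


S = 5 * 18^0.33
18^0.33 = 2.5956
S = 5 * 2.5956
= 12.98


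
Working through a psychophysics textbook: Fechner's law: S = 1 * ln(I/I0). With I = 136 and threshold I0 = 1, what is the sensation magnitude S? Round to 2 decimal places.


S = 1 * ln(136/1)
I/I0 = 136.0
ln(136.0) = 4.9127
S = 1 * 4.9127
= 4.91


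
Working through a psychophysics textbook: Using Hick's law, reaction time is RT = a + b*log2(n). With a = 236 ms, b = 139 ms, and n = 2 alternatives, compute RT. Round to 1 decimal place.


RT = 236 + 139 * log2(2)
log2(2) = 1.0
RT = 236 + 139 * 1.0
= 236 + 139.0
= 375.0 ms


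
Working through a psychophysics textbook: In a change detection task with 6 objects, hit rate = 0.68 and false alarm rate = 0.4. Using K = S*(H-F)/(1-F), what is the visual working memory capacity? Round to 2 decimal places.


K = S * (H - F) / (1 - F)
H - F = 0.28
1 - F = 0.6
K = 6 * 0.28 / 0.6
= 2.80


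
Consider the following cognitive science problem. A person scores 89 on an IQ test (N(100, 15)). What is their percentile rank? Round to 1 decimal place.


z = (IQ - mean) / SD
z = (89 - 100) / 15 = -0.7333
Percentile = Phi(-0.7333) * 100
Phi(-0.7333) = 0.231688
= 23.2


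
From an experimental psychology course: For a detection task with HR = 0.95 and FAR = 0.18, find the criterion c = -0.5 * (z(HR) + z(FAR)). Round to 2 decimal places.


c = -0.5 * (z(HR) + z(FAR))
z(0.95) = 1.6449
z(0.18) = -0.9154
c = -0.5 * (1.6449 + -0.9154)
= -0.5 * 0.7295
= -0.36


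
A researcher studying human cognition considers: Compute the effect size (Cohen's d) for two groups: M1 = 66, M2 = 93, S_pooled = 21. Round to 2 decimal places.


Cohen's d = (M1 - M2) / S_pooled
= (66 - 93) / 21
= -27 / 21
= -1.29


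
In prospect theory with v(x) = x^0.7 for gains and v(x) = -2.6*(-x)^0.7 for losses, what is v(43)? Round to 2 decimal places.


Since x = 43 >= 0, use v(x) = x^0.7
43^0.7 = 13.9132
v(43) = 13.91


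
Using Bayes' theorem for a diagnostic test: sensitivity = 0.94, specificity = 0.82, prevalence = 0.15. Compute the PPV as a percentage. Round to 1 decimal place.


PPV = (sens * prev) / (sens * prev + (1-spec) * (1-prev))
Numerator = 0.94 * 0.15 = 0.141
P(positive and no disease) = (1 - spec) * (1 - prev) = (1 - 0.82) * (1 - 0.15) = 0.153
Denominator = 0.141 + 0.153 = 0.294
PPV = 0.141 / 0.294 = 0.479592
As percentage = 48.0


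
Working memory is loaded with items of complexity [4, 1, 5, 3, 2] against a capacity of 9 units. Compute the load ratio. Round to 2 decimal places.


Total complexity = 4 + 1 + 5 + 3 + 2 = 15
Load = total / capacity = 15 / 9
= 1.67


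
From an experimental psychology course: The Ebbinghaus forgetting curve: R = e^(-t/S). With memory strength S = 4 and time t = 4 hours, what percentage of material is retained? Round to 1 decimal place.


R = e^(-t/S)
-t/S = -4/4 = -1.0
R = e^(-1.0) = 0.367879
Percentage = 0.367879 * 100
= 36.8


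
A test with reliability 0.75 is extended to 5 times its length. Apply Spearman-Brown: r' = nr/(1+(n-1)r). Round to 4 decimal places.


r_new = n*r / (1 + (n-1)*r)
Numerator = 5 * 0.75 = 3.75
Denominator = 1 + 4 * 0.75 = 4.0
r_new = 3.75 / 4.0
= 0.9375


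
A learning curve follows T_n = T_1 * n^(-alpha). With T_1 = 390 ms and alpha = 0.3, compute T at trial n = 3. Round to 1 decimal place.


T_n = 390 * 3^(-0.3)
3^(-0.3) = 0.719223
T_n = 390 * 0.719223
= 280.5 ms


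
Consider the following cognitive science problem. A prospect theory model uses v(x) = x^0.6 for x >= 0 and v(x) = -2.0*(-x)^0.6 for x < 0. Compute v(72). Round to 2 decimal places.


Since x = 72 >= 0, use v(x) = x^0.6
72^0.6 = 13.0137
v(72) = 13.01


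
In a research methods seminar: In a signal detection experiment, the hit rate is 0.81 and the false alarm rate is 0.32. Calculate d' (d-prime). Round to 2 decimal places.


d' = z(HR) - z(FAR)
z(0.81) = 0.8779
z(0.32) = -0.4677
d' = 0.8779 - -0.4677
= 1.35


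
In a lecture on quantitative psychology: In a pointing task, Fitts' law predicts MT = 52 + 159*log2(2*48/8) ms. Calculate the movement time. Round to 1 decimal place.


MT = 52 + 159 * log2(2*48/8)
2D/W = 12.0
log2(12.0) = 3.585
MT = 52 + 159 * 3.585
= 622.0 ms


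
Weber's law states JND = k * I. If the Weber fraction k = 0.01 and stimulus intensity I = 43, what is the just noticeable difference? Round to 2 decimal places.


JND = k * I
JND = 0.01 * 43
= 0.43


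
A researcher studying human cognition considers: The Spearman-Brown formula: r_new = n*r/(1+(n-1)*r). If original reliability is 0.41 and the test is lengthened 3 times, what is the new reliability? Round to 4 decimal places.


r_new = n*r / (1 + (n-1)*r)
Numerator = 3 * 0.41 = 1.23
Denominator = 1 + 2 * 0.41 = 1.82
r_new = 1.23 / 1.82
= 0.6758


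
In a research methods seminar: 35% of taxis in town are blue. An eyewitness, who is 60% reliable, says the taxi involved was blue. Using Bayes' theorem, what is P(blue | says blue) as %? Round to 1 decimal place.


P(blue | says blue) = P(says blue | blue)*P(blue) / [P(says blue | blue)*P(blue) + P(says blue | not blue)*P(not blue)]
Numerator = 0.6 * 0.35 = 0.21
False identification = 0.4 * 0.65 = 0.26
P = 0.21 / (0.21 + 0.26)
= 0.21 / 0.47
As percentage = 44.7


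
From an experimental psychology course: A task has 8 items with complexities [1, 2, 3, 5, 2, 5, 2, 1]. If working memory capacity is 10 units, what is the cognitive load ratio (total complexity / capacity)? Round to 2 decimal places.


Total complexity = 1 + 2 + 3 + 5 + 2 + 5 + 2 + 1 = 21
Load = total / capacity = 21 / 10
= 2.10


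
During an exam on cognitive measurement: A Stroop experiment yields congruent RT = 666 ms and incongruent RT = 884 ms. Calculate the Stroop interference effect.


Stroop effect = RT(incongruent) - RT(congruent)
= 884 - 666
= 218 ms


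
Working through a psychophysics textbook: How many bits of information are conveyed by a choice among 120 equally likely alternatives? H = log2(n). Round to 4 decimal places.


H = log2(n)
H = log2(120)
= 6.9069


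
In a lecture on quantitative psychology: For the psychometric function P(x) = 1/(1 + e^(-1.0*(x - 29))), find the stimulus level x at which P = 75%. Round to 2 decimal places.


At P = 0.75: 0.75 = 1/(1 + e^(-k*(x-x0)))
Solving: e^(-k*(x-x0)) = 1/3
x = x0 + ln(3)/k
ln(3) = 1.0986
x = 29 + 1.0986/1.0
= 29 + 1.0986
= 30.10


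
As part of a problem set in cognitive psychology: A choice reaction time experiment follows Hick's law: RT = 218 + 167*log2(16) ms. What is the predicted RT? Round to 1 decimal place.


RT = 218 + 167 * log2(16)
log2(16) = 4.0
RT = 218 + 167 * 4.0
= 218 + 668.0
= 886.0 ms


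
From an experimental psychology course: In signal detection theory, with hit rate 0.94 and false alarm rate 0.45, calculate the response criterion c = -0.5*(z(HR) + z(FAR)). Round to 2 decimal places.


c = -0.5 * (z(HR) + z(FAR))
z(0.94) = 1.5548
z(0.45) = -0.1257
c = -0.5 * (1.5548 + -0.1257)
= -0.5 * 1.4291
= -0.71


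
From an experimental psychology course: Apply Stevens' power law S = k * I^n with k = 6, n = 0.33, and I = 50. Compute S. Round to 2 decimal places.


S = 6 * 50^0.33
50^0.33 = 3.6363
S = 6 * 3.6363
= 21.82


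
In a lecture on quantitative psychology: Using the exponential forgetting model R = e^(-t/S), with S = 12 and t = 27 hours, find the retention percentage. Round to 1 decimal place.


R = e^(-t/S)
-t/S = -27/12 = -2.25
R = e^(-2.25) = 0.105399
Percentage = 0.105399 * 100
= 10.5


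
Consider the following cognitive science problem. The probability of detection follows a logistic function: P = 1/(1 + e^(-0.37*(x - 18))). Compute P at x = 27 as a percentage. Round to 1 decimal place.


P(x) = 1/(1 + e^(-0.37*(27 - 18)))
Exponent = -0.37 * 9 = -3.33
e^(-3.33) = 0.035793
P = 1/(1 + 0.035793) = 0.965444
Percentage = 96.5


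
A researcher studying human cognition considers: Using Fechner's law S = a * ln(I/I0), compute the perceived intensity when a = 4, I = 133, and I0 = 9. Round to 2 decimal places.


S = 4 * ln(133/9)
I/I0 = 14.777778
ln(14.777778) = 2.6931
S = 4 * 2.6931
= 10.77


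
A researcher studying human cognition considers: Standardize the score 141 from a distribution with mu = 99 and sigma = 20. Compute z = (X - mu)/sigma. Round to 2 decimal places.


z = (X - mu) / sigma
= (141 - 99) / 20
= 42 / 20
= 2.10


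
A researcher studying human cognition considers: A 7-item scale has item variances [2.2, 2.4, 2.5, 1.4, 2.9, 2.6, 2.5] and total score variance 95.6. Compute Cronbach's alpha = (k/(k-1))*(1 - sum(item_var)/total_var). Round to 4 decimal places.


alpha = (k/(k-1)) * (1 - sum(s_i^2)/s_total^2)
sum(item variances) = 16.5
k/(k-1) = 7/6 = 1.166667
1 - 16.5/95.6 = 1 - 0.172594 = 0.827406
alpha = 1.166667 * 0.827406
= 0.9653


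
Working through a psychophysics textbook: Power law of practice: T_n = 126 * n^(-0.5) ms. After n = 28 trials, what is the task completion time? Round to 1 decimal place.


T_n = 126 * 28^(-0.5)
28^(-0.5) = 0.188982
T_n = 126 * 0.188982
= 23.8 ms


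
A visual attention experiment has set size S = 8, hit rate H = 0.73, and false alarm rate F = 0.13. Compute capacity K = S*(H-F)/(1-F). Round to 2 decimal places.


K = S * (H - F) / (1 - F)
H - F = 0.6
1 - F = 0.87
K = 8 * 0.6 / 0.87
= 5.52


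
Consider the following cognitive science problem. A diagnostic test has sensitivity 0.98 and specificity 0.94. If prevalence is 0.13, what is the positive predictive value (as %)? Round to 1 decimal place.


PPV = (sens * prev) / (sens * prev + (1-spec) * (1-prev))
Numerator = 0.98 * 0.13 = 0.1274
P(positive and no disease) = (1 - spec) * (1 - prev) = (1 - 0.94) * (1 - 0.13) = 0.0522
Denominator = 0.1274 + 0.0522 = 0.1796
PPV = 0.1274 / 0.1796 = 0.709354
As percentage = 70.9


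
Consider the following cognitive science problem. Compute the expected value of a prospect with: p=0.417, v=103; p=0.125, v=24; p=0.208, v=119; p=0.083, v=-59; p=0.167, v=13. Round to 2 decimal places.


EU = sum(p_i * v_i)
0.417 * 103 = 42.951
0.125 * 24 = 3.0
0.208 * 119 = 24.752
0.083 * -59 = -4.897
0.167 * 13 = 2.171
EU = 42.951 + 3.0 + 24.752 + -4.897 + 2.171
= 67.98


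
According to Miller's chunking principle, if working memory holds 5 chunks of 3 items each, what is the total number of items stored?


Total items = chunks * items_per_chunk
= 5 * 3
= 15


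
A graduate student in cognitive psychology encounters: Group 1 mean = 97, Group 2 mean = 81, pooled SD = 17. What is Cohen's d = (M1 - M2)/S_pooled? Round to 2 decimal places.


Cohen's d = (M1 - M2) / S_pooled
= (97 - 81) / 17
= 16 / 17
= 0.94


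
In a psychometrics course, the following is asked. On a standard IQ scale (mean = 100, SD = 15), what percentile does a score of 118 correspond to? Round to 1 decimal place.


z = (IQ - mean) / SD
z = (118 - 100) / 15 = 1.2
Percentile = Phi(1.2) * 100
Phi(1.2) = 0.88493
= 88.5


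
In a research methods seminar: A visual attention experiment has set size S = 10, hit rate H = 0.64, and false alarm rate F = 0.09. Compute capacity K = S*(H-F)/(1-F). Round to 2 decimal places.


K = S * (H - F) / (1 - F)
H - F = 0.55
1 - F = 0.91
K = 10 * 0.55 / 0.91
= 6.04


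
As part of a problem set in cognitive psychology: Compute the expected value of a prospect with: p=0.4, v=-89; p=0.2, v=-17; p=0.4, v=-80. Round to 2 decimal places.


EU = sum(p_i * v_i)
0.4 * -89 = -35.6
0.2 * -17 = -3.4
0.4 * -80 = -32.0
EU = -35.6 + -3.4 + -32.0
= -71.00


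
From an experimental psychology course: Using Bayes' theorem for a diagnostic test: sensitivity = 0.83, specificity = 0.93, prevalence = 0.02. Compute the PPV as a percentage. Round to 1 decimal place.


PPV = (sens * prev) / (sens * prev + (1-spec) * (1-prev))
Numerator = 0.83 * 0.02 = 0.0166
P(positive and no disease) = (1 - spec) * (1 - prev) = (1 - 0.93) * (1 - 0.02) = 0.0686
Denominator = 0.0166 + 0.0686 = 0.0852
PPV = 0.0166 / 0.0852 = 0.194836
As percentage = 19.5


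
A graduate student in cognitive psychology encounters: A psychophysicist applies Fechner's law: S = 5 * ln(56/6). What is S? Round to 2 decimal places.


S = 5 * ln(56/6)
I/I0 = 9.333333
ln(9.333333) = 2.2336
S = 5 * 2.2336
= 11.17


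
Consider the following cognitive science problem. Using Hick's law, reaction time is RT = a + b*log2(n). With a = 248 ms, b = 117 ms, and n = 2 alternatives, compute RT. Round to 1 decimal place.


RT = 248 + 117 * log2(2)
log2(2) = 1.0
RT = 248 + 117 * 1.0
= 248 + 117.0
= 365.0 ms


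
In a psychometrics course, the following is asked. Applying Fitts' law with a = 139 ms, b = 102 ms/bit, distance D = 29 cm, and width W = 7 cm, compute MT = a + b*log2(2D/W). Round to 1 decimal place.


MT = 139 + 102 * log2(2*29/7)
2D/W = 8.285714
log2(8.285714) = 3.0506
MT = 139 + 102 * 3.0506
= 450.2 ms


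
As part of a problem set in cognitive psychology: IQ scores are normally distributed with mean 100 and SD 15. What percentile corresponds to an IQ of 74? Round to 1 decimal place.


z = (IQ - mean) / SD
z = (74 - 100) / 15 = -1.7333
Percentile = Phi(-1.7333) * 100
Phi(-1.7333) = 0.041521
= 4.2


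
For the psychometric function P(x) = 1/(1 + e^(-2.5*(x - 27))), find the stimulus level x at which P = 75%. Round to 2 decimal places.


At P = 0.75: 0.75 = 1/(1 + e^(-k*(x-x0)))
Solving: e^(-k*(x-x0)) = 1/3
x = x0 + ln(3)/k
ln(3) = 1.0986
x = 27 + 1.0986/2.5
= 27 + 0.4394
= 27.44


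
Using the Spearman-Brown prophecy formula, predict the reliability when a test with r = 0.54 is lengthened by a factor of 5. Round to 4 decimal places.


r_new = n*r / (1 + (n-1)*r)
Numerator = 5 * 0.54 = 2.7
Denominator = 1 + 4 * 0.54 = 3.16
r_new = 2.7 / 3.16
= 0.8544


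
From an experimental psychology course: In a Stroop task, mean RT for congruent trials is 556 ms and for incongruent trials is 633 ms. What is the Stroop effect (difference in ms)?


Stroop effect = RT(incongruent) - RT(congruent)
= 633 - 556
= 77 ms


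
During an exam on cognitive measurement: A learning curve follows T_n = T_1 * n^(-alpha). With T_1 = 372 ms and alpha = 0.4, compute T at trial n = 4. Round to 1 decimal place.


T_n = 372 * 4^(-0.4)
4^(-0.4) = 0.574349
T_n = 372 * 0.574349
= 213.7 ms
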